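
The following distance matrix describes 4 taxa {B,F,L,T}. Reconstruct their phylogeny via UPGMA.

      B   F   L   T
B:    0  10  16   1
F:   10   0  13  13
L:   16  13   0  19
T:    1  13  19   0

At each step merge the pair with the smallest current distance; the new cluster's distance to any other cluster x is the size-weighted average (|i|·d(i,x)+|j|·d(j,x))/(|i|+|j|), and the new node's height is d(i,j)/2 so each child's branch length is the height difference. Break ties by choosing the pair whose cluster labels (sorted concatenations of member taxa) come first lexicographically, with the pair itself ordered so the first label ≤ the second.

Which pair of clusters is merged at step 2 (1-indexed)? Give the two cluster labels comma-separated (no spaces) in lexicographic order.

BT,F

step 1: merge (B,T) at d=1; branch lengths B→1/2, T→1/2; new cluster BT
  updated: d(BT,F)=23/2, d(BT,L)=35/2
step 2: merge (BT,F) at d=23/2; branch lengths BT→21/4, F→23/4; new cluster BFT
  updated: d(BFT,L)=16
step 3: merge (BFT,L) at d=16; branch lengths BFT→9/4, L→8; new cluster BFLT
final tree: (((B:1/2,T:1/2):21/4,F:23/4):9/4,L:8)
total length: 89/4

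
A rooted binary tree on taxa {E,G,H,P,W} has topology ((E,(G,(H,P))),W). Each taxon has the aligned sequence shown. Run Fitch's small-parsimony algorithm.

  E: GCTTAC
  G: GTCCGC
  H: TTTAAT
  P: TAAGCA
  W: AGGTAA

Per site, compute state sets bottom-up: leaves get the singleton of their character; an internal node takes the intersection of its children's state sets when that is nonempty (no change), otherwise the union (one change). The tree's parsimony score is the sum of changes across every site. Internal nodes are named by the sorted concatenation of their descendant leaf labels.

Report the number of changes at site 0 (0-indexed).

2

HP@0: {T} ∩ {T} = {T} (intersection, +0)
GHP@0: {G} ∪ {T} = {G,T} (union, +1)
EGHP@0: {G} ∩ {G,T} = {G} (intersection, +0)
EGHPW@0: {G} ∪ {A} = {A,G} (union, +1)
HP@1: {T} ∪ {A} = {A,T} (union, +1)
GHP@1: {T} ∩ {A,T} = {T} (intersection, +0)
EGHP@1: {C} ∪ {T} = {C,T} (union, +1)
EGHPW@1: {C,T} ∪ {G} = {C,G,T} (union, +1)
HP@2: {T} ∪ {A} = {A,T} (union, +1)
GHP@2: {C} ∪ {A,T} = {A,C,T} (union, +1)
EGHP@2: {T} ∩ {A,C,T} = {T} (intersection, +0)
EGHPW@2: {T} ∪ {G} = {G,T} (union, +1)
HP@3: {A} ∪ {G} = {A,G} (union, +1)
GHP@3: {C} ∪ {A,G} = {A,C,G} (union, +1)
EGHP@3: {T} ∪ {A,C,G} = {A,C,G,T} (union, +1)
EGHPW@3: {A,C,G,T} ∩ {T} = {T} (intersection, +0)
HP@4: {A} ∪ {C} = {A,C} (union, +1)
GHP@4: {G} ∪ {A,C} = {A,C,G} (union, +1)
EGHP@4: {A} ∩ {A,C,G} = {A} (intersection, +0)
EGHPW@4: {A} ∩ {A} = {A} (intersection, +0)
HP@5: {T} ∪ {A} = {A,T} (union, +1)
GHP@5: {C} ∪ {A,T} = {A,C,T} (union, +1)
EGHP@5: {C} ∩ {A,C,T} = {C} (intersection, +0)
EGHPW@5: {C} ∪ {A} = {A,C} (union, +1)
per-site changes: [2, 3, 3, 3, 2, 3]; total = 16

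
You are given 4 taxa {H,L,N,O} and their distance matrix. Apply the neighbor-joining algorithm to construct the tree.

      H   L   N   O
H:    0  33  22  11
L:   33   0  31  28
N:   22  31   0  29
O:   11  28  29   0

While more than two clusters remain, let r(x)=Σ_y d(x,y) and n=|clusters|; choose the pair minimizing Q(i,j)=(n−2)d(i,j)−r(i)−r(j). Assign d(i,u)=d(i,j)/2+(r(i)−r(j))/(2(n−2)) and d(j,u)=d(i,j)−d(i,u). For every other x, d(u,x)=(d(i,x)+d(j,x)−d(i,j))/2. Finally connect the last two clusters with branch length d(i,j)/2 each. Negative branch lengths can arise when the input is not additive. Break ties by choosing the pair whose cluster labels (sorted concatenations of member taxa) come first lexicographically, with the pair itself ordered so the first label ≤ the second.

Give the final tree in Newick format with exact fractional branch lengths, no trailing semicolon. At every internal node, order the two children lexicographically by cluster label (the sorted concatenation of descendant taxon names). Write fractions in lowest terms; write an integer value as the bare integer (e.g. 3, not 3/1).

iteration 1: select H,O (d=11, Q=-112); attach at lengths (5, 6); label the merged cluster HO
  updated: d(HO,L)=25, d(HO,N)=20
iteration 2: select HO,L (d=25, Q=-76); attach at lengths (7, 18); label the merged cluster HLO
  updated: d(HLO,N)=13
iteration 3: select HLO,N (d=13); attach at lengths (13/2, 13/2); label the merged cluster HLNO
final tree: (((H:5,O:6):7,L:18):13/2,N:13/2)
total length: 49

(((H:5,O:6):7,L:18):13/2,N:13/2)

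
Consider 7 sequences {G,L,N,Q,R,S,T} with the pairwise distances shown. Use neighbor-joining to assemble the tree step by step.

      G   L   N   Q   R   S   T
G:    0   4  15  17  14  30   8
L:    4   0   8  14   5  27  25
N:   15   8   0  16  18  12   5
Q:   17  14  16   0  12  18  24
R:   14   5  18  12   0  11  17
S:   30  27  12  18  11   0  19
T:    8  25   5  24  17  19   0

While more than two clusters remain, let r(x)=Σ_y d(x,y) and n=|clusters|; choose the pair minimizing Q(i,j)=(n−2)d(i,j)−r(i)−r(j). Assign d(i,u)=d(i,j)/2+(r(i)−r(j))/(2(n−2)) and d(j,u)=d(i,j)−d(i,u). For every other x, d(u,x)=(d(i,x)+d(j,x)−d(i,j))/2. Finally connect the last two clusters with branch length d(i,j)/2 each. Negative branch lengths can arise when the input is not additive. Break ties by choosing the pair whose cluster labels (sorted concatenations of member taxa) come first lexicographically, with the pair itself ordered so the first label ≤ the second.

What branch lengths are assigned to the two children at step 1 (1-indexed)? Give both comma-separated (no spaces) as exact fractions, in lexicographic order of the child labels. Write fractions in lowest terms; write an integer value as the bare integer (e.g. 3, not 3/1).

5/2,3/2

step 1: merge (G,L) at d=4, Q=-151; branch lengths G→5/2, L→3/2; new cluster GL
  updated: d(GL,N)=19/2, d(GL,Q)=27/2, d(GL,R)=15/2, d(GL,S)=53/2, d(GL,T)=29/2
step 2: merge (N,T) at d=5, Q=-120; branch lengths N→1/8, T→39/8; new cluster NT
  updated: d(GL,NT)=19/2, d(NT,Q)=35/2, d(NT,R)=15, d(NT,S)=13
step 3: merge (NT,S) at d=13, Q=-169/2; branch lengths NT→17/4, S→35/4; new cluster NST
  updated: d(GL,NST)=23/2, d(NST,Q)=45/4, d(NST,R)=13/2
step 4: merge (GL,R) at d=15/2, Q=-87/2; branch lengths GL→43/8, R→17/8; new cluster GLR
  updated: d(GLR,NST)=21/4, d(GLR,Q)=9
step 5: merge (GLR,NST) at d=21/4, Q=-51/2; branch lengths GLR→3/2, NST→15/4; new cluster GLNRST
  updated: d(GLNRST,Q)=15/2
step 6: merge (GLNRST,Q) at d=15/2; branch lengths GLNRST→15/4, Q→15/4; new cluster GLNQRST
final tree: ((((G:5/2,L:3/2):43/8,R:17/8):3/2,((N:1/8,T:39/8):17/4,S:35/4):15/4):15/4,Q:15/4)
total length: 169/4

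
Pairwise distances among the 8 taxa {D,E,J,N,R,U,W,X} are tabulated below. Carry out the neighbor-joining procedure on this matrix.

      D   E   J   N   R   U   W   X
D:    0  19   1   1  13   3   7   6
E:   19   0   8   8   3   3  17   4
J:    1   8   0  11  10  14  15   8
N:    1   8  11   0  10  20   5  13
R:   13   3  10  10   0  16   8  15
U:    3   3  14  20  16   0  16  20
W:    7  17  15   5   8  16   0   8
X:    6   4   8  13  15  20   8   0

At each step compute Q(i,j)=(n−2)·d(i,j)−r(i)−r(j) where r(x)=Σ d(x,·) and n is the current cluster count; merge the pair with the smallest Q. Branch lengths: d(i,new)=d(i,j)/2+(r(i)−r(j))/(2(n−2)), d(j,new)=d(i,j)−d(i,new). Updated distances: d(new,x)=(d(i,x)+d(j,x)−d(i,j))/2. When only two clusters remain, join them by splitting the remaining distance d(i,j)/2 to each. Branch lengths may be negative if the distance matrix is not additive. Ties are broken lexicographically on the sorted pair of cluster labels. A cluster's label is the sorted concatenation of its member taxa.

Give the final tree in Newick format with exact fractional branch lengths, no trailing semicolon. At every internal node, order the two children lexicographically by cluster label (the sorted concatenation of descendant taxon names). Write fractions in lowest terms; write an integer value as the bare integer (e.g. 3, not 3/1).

iteration 1: select E,U (d=3, Q=-136); attach at lengths (-1, 4); label the merged cluster EU
  updated: d(D,EU)=19/2, d(EU,J)=19/2, d(EU,N)=25/2, d(EU,R)=8, d(EU,W)=15, d(EU,X)=21/2
iteration 2: select EU,R (d=8, Q=-89); attach at lengths (41/10, 39/10); label the merged cluster ERU
  updated: d(D,ERU)=29/4, d(ERU,J)=23/4, d(ERU,N)=29/4, d(ERU,W)=15/2, d(ERU,X)=35/4
iteration 3: select N,W (d=5, Q=-239/4); attach at lengths (59/32, 101/32); label the merged cluster NW
  updated: d(D,NW)=3/2, d(ERU,NW)=39/8, d(J,NW)=21/2, d(NW,X)=8
iteration 4: select D,J (d=1, Q=-38); attach at lengths (-13/12, 25/12); label the merged cluster DJ
  updated: d(DJ,ERU)=6, d(DJ,NW)=11/2, d(DJ,X)=13/2
iteration 5: select DJ,X (d=13/2, Q=-113/4); attach at lengths (31/16, 73/16); label the merged cluster DJX
  updated: d(DJX,ERU)=33/8, d(DJX,NW)=7/2
iteration 6: select DJX,ERU (d=33/8, Q=-25/2); attach at lengths (11/8, 11/4); label the merged cluster DEJRUX
  updated: d(DEJRUX,NW)=17/8
iteration 7: select DEJRUX,NW (d=17/8); attach at lengths (17/16, 17/16); label the merged cluster DEJNRUWX
final tree: ((((D:-13/12,J:25/12):31/16,X:73/16):11/8,((E:-1,U:4):41/10,R:39/10):11/4):17/16,(N:59/32,W:101/32):17/16)
total length: 119/4

((((D:-13/12,J:25/12):31/16,X:73/16):11/8,((E:-1,U:4):41/10,R:39/10):11/4):17/16,(N:59/32,W:101/32):17/16)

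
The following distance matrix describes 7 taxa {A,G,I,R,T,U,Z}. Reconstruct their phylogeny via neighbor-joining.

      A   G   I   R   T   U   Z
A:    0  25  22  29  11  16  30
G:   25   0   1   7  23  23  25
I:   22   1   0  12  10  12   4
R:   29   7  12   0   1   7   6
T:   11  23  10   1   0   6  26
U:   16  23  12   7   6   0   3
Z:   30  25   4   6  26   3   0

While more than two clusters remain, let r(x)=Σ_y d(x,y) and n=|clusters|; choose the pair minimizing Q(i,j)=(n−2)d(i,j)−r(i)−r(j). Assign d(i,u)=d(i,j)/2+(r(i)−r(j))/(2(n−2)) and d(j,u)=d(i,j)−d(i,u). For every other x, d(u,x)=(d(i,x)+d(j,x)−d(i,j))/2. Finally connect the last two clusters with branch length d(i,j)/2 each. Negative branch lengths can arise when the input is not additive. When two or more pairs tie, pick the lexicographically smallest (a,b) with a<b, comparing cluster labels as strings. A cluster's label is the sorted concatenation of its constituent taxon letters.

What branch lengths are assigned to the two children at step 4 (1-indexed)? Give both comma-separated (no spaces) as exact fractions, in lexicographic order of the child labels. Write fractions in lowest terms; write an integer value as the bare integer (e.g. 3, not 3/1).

iteration 1: select G,I (d=1, Q=-160); attach at lengths (24/5, -19/5); label the merged cluster GI
  updated: d(A,GI)=23, d(GI,R)=9, d(GI,T)=16, d(GI,U)=17, d(GI,Z)=14
iteration 2: select A,T (d=11, Q=-125); attach at lengths (93/8, -5/8); label the merged cluster AT
  updated: d(AT,GI)=14, d(AT,R)=19/2, d(AT,U)=11/2, d(AT,Z)=45/2
iteration 3: select U,Z (d=3, Q=-69); attach at lengths (-2/3, 11/3); label the merged cluster UZ
  updated: d(AT,UZ)=25/2, d(GI,UZ)=14, d(R,UZ)=5
iteration 4: select AT,GI (d=14, Q=-45); attach at lengths (27/4, 29/4); label the merged cluster AGIT
  updated: d(AGIT,R)=9/4, d(AGIT,UZ)=25/4
iteration 5: select AGIT,R (d=9/4, Q=-27/2); attach at lengths (7/4, 1/2); label the merged cluster AGIRT
  updated: d(AGIRT,UZ)=9/2
iteration 6: select AGIRT,UZ (d=9/2); attach at lengths (9/4, 9/4); label the merged cluster AGIRTUZ
final tree: ((((A:93/8,T:-5/8):27/4,(G:24/5,I:-19/5):29/4):7/4,R:1/2):9/4,(U:-2/3,Z:11/3):9/4)
total length: 143/4

27/4,29/4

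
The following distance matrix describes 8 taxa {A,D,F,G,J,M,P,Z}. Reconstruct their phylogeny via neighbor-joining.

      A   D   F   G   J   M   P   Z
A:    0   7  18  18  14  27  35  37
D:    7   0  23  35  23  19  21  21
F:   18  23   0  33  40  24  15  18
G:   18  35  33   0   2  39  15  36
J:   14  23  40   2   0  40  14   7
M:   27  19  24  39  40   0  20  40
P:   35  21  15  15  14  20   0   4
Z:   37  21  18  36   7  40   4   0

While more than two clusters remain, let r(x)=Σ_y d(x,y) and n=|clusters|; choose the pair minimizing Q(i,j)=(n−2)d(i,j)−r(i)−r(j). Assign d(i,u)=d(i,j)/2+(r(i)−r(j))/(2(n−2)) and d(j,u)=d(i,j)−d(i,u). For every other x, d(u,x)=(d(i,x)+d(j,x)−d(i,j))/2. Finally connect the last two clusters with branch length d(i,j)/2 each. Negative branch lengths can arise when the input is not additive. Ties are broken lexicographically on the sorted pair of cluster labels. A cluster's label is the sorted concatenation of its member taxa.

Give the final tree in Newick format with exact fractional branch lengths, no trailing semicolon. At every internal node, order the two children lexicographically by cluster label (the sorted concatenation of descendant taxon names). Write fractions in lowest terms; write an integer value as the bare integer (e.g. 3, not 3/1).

1. join G+J (d=2, Q=-306) ⇒ GJ; edges |G|=25/6, |J|=-13/6
  updated: d(A,GJ)=15, d(D,GJ)=28, d(F,GJ)=71/2, d(GJ,M)=77/2, d(GJ,P)=27/2, d(GJ,Z)=41/2
2. join P+Z (d=4, Q=-229) ⇒ PZ; edges |P|=-6/5, |Z|=26/5
  updated: d(A,PZ)=34, d(D,PZ)=19, d(F,PZ)=29/2, d(GJ,PZ)=15, d(M,PZ)=28
3. join GJ+PZ (d=15, Q=-365/2) ⇒ GJPZ; edges |GJ|=163/16, |PZ|=77/16
  updated: d(A,GJPZ)=17, d(D,GJPZ)=16, d(F,GJPZ)=35/2, d(GJPZ,M)=103/4
4. join A+D (d=7, Q=-113) ⇒ AD; edges |A|=25/6, |D|=17/6
  updated: d(AD,F)=17, d(AD,GJPZ)=13, d(AD,M)=39/2
5. join AD+GJPZ (d=13, Q=-319/4) ⇒ ADGJPZ; edges |AD|=77/16, |GJPZ|=131/16
  updated: d(ADGJPZ,F)=43/4, d(ADGJPZ,M)=129/8
6. join ADGJPZ+F (d=43/4, Q=-407/8) ⇒ ADFGJPZ; edges |ADGJPZ|=23/16, |F|=149/16
  updated: d(ADFGJPZ,M)=235/16
7. join ADFGJPZ+M (d=235/16) ⇒ ADFGJMPZ; edges |ADFGJPZ|=235/32, |M|=235/32
final tree: ((((A:25/6,D:17/6):77/16,((G:25/6,J:-13/6):163/16,(P:-6/5,Z:26/5):77/16):131/16):23/16,F:149/16):235/32,M:235/32)
total length: 1063/16

((((A:25/6,D:17/6):77/16,((G:25/6,J:-13/6):163/16,(P:-6/5,Z:26/5):77/16):131/16):23/16,F:149/16):235/32,M:235/32)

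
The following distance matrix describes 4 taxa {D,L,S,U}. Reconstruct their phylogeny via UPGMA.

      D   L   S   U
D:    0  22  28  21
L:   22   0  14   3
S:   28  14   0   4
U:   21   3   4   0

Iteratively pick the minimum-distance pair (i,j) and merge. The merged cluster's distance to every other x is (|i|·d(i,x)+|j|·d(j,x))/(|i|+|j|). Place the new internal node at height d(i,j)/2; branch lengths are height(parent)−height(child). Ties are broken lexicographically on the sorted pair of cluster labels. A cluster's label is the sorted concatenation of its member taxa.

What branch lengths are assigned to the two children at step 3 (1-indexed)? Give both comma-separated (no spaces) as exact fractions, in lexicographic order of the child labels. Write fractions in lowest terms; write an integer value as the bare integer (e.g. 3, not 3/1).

71/6,22/3

step 1: merge (L,U) at d=3; branch lengths L→3/2, U→3/2; new cluster LU
  updated: d(D,LU)=43/2, d(LU,S)=9
step 2: merge (LU,S) at d=9; branch lengths LU→3, S→9/2; new cluster LSU
  updated: d(D,LSU)=71/3
step 3: merge (D,LSU) at d=71/3; branch lengths D→71/6, LSU→22/3; new cluster DLSU
final tree: (D:71/6,((L:3/2,U:3/2):3,S:9/2):22/3)
total length: 89/3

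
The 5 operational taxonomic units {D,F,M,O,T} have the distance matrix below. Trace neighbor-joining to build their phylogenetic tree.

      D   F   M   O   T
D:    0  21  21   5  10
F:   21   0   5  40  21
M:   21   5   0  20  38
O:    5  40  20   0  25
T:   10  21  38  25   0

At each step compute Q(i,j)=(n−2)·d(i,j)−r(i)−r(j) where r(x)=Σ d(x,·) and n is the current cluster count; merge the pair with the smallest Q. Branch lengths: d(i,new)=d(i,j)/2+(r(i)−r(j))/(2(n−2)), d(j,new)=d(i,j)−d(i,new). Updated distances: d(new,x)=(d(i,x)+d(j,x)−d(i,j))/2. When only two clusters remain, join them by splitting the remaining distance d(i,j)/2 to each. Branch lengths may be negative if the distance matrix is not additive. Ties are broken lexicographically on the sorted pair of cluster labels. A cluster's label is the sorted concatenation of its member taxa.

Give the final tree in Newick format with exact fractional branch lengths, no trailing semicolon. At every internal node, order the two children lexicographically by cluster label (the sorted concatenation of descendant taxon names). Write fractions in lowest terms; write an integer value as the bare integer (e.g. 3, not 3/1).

iteration 1: select F,M (d=5, Q=-156); attach at lengths (3, 2); label the merged cluster FM
  updated: d(D,FM)=37/2, d(FM,O)=55/2, d(FM,T)=27
iteration 2: select D,O (d=5, Q=-81); attach at lengths (-7/2, 17/2); label the merged cluster DO
  updated: d(DO,FM)=41/2, d(DO,T)=15
iteration 3: select DO,FM (d=41/2, Q=-125/2); attach at lengths (17/4, 65/4); label the merged cluster DFMO
  updated: d(DFMO,T)=43/4
iteration 4: select DFMO,T (d=43/4); attach at lengths (43/8, 43/8); label the merged cluster DFMOT
final tree: (((D:-7/2,O:17/2):17/4,(F:3,M:2):65/4):43/8,T:43/8)
total length: 165/4

(((D:-7/2,O:17/2):17/4,(F:3,M:2):65/4):43/8,T:43/8)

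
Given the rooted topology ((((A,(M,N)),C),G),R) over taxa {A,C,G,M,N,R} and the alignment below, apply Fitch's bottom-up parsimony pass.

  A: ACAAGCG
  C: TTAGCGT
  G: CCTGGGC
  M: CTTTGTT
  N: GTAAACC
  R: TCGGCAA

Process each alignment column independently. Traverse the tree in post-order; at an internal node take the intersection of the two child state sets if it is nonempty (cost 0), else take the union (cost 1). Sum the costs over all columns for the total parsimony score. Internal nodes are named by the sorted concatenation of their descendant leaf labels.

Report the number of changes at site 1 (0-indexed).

2

site 0, node MN: M={C} ∪ N={G} → {C,G} (+1)
site 0, node AMN: A={A} ∪ MN={C,G} → {A,C,G} (+1)
site 0, node ACMN: AMN={A,C,G} ∪ C={T} → {A,C,G,T} (+1)
site 0, node ACGMN: ACMN={A,C,G,T} ∩ G={C} → {C} (+0)
site 0, node ACGMNR: ACGMN={C} ∪ R={T} → {C,T} (+1)
site 1, node MN: M={T} ∩ N={T} → {T} (+0)
site 1, node AMN: A={C} ∪ MN={T} → {C,T} (+1)
site 1, node ACMN: AMN={C,T} ∩ C={T} → {T} (+0)
site 1, node ACGMN: ACMN={T} ∪ G={C} → {C,T} (+1)
site 1, node ACGMNR: ACGMN={C,T} ∩ R={C} → {C} (+0)
site 2, node MN: M={T} ∪ N={A} → {A,T} (+1)
site 2, node AMN: A={A} ∩ MN={A,T} → {A} (+0)
site 2, node ACMN: AMN={A} ∩ C={A} → {A} (+0)
site 2, node ACGMN: ACMN={A} ∪ G={T} → {A,T} (+1)
site 2, node ACGMNR: ACGMN={A,T} ∪ R={G} → {A,G,T} (+1)
site 3, node MN: M={T} ∪ N={A} → {A,T} (+1)
site 3, node AMN: A={A} ∩ MN={A,T} → {A} (+0)
site 3, node ACMN: AMN={A} ∪ C={G} → {A,G} (+1)
site 3, node ACGMN: ACMN={A,G} ∩ G={G} → {G} (+0)
site 3, node ACGMNR: ACGMN={G} ∩ R={G} → {G} (+0)
site 4, node MN: M={G} ∪ N={A} → {A,G} (+1)
site 4, node AMN: A={G} ∩ MN={A,G} → {G} (+0)
site 4, node ACMN: AMN={G} ∪ C={C} → {C,G} (+1)
site 4, node ACGMN: ACMN={C,G} ∩ G={G} → {G} (+0)
site 4, node ACGMNR: ACGMN={G} ∪ R={C} → {C,G} (+1)
site 5, node MN: M={T} ∪ N={C} → {C,T} (+1)
site 5, node AMN: A={C} ∩ MN={C,T} → {C} (+0)
site 5, node ACMN: AMN={C} ∪ C={G} → {C,G} (+1)
site 5, node ACGMN: ACMN={C,G} ∩ G={G} → {G} (+0)
site 5, node ACGMNR: ACGMN={G} ∪ R={A} → {A,G} (+1)
site 6, node MN: M={T} ∪ N={C} → {C,T} (+1)
site 6, node AMN: A={G} ∪ MN={C,T} → {C,G,T} (+1)
site 6, node ACMN: AMN={C,G,T} ∩ C={T} → {T} (+0)
site 6, node ACGMN: ACMN={T} ∪ G={C} → {C,T} (+1)
site 6, node ACGMNR: ACGMN={C,T} ∪ R={A} → {A,C,T} (+1)
per-site changes: [4, 2, 3, 2, 3, 3, 4]; total = 21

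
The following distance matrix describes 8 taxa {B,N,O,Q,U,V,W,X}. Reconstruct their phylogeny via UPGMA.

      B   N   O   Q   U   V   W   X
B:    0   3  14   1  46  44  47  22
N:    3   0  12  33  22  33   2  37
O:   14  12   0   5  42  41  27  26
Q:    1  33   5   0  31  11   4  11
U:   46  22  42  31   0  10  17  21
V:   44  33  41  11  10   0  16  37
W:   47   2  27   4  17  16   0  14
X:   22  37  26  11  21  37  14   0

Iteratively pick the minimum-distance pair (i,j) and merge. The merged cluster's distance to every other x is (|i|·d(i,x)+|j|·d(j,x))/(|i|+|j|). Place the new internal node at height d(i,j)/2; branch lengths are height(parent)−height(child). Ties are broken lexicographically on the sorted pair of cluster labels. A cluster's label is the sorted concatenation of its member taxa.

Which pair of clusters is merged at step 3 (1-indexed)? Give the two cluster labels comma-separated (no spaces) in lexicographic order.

BQ,O

1. join B+Q (d=1) ⇒ BQ; edges |B|=1/2, |Q|=1/2
  updated: d(BQ,N)=18, d(BQ,O)=19/2, d(BQ,U)=77/2, d(BQ,V)=55/2, d(BQ,W)=51/2, d(BQ,X)=33/2
2. join N+W (d=2) ⇒ NW; edges |N|=1, |W|=1
  updated: d(BQ,NW)=87/4, d(NW,O)=39/2, d(NW,U)=39/2, d(NW,V)=49/2, d(NW,X)=51/2
3. join BQ+O (d=19/2) ⇒ BOQ; edges |BQ|=17/4, |O|=19/4
  updated: d(BOQ,NW)=21, d(BOQ,U)=119/3, d(BOQ,V)=32, d(BOQ,X)=59/3
4. join U+V (d=10) ⇒ UV; edges |U|=5, |V|=5
  updated: d(BOQ,UV)=215/6, d(NW,UV)=22, d(UV,X)=29
5. join BOQ+X (d=59/3) ⇒ BOQX; edges |BOQ|=61/12, |X|=59/6
  updated: d(BOQX,NW)=177/8, d(BOQX,UV)=273/8
6. join NW+UV (d=22) ⇒ NUVW; edges |NW|=10, |UV|=6
  updated: d(BOQX,NUVW)=225/8
7. join BOQX+NUVW (d=225/8) ⇒ BNOQUVWX; edges |BOQX|=203/48, |NUVW|=49/16
final tree: ((((B:1/2,Q:1/2):17/4,O:19/4):61/12,X:59/6):203/48,((N:1,W:1):10,(U:5,V:5):6):49/16)
total length: 1445/24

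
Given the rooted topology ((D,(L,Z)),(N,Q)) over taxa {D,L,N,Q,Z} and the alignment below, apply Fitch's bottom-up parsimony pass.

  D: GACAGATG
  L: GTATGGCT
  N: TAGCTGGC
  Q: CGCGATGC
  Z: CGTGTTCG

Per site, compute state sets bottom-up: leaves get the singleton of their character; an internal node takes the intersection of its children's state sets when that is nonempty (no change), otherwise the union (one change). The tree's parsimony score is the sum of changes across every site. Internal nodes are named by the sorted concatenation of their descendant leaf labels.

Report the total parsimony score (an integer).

[col 0] LZ: children L:{G}, Z:{C} ∪→ {C,G}; cost 1
[col 0] DLZ: children D:{G}, LZ:{C,G} ∩→ {G}; cost 0
[col 0] NQ: children N:{T}, Q:{C} ∪→ {C,T}; cost 1
[col 0] DLNQZ: children DLZ:{G}, NQ:{C,T} ∪→ {C,G,T}; cost 1
[col 1] LZ: children L:{T}, Z:{G} ∪→ {G,T}; cost 1
[col 1] DLZ: children D:{A}, LZ:{G,T} ∪→ {A,G,T}; cost 1
[col 1] NQ: children N:{A}, Q:{G} ∪→ {A,G}; cost 1
[col 1] DLNQZ: children DLZ:{A,G,T}, NQ:{A,G} ∩→ {A,G}; cost 0
[col 2] LZ: children L:{A}, Z:{T} ∪→ {A,T}; cost 1
[col 2] DLZ: children D:{C}, LZ:{A,T} ∪→ {A,C,T}; cost 1
[col 2] NQ: children N:{G}, Q:{C} ∪→ {C,G}; cost 1
[col 2] DLNQZ: children DLZ:{A,C,T}, NQ:{C,G} ∩→ {C}; cost 0
[col 3] LZ: children L:{T}, Z:{G} ∪→ {G,T}; cost 1
[col 3] DLZ: children D:{A}, LZ:{G,T} ∪→ {A,G,T}; cost 1
[col 3] NQ: children N:{C}, Q:{G} ∪→ {C,G}; cost 1
[col 3] DLNQZ: children DLZ:{A,G,T}, NQ:{C,G} ∩→ {G}; cost 0
[col 4] LZ: children L:{G}, Z:{T} ∪→ {G,T}; cost 1
[col 4] DLZ: children D:{G}, LZ:{G,T} ∩→ {G}; cost 0
[col 4] NQ: children N:{T}, Q:{A} ∪→ {A,T}; cost 1
[col 4] DLNQZ: children DLZ:{G}, NQ:{A,T} ∪→ {A,G,T}; cost 1
[col 5] LZ: children L:{G}, Z:{T} ∪→ {G,T}; cost 1
[col 5] DLZ: children D:{A}, LZ:{G,T} ∪→ {A,G,T}; cost 1
[col 5] NQ: children N:{G}, Q:{T} ∪→ {G,T}; cost 1
[col 5] DLNQZ: children DLZ:{A,G,T}, NQ:{G,T} ∩→ {G,T}; cost 0
[col 6] LZ: children L:{C}, Z:{C} ∩→ {C}; cost 0
[col 6] DLZ: children D:{T}, LZ:{C} ∪→ {C,T}; cost 1
[col 6] NQ: children N:{G}, Q:{G} ∩→ {G}; cost 0
[col 6] DLNQZ: children DLZ:{C,T}, NQ:{G} ∪→ {C,G,T}; cost 1
[col 7] LZ: children L:{T}, Z:{G} ∪→ {G,T}; cost 1
[col 7] DLZ: children D:{G}, LZ:{G,T} ∩→ {G}; cost 0
[col 7] NQ: children N:{C}, Q:{C} ∩→ {C}; cost 0
[col 7] DLNQZ: children DLZ:{G}, NQ:{C} ∪→ {C,G}; cost 1
per-site changes: [3, 3, 3, 3, 3, 3, 2, 2]; total = 22

22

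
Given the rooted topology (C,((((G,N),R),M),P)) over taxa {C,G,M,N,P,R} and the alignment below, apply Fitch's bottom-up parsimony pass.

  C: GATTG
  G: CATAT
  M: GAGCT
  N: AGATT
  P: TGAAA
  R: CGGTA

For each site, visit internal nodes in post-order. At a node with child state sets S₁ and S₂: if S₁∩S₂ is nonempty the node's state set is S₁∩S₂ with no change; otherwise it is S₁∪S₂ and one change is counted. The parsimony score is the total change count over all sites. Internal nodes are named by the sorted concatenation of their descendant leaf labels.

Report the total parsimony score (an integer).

16

[col 0] GN: children G:{C}, N:{A} ∪→ {A,C}; cost 1
[col 0] GNR: children GN:{A,C}, R:{C} ∩→ {C}; cost 0
[col 0] GMNR: children GNR:{C}, M:{G} ∪→ {C,G}; cost 1
[col 0] GMNPR: children GMNR:{C,G}, P:{T} ∪→ {C,G,T}; cost 1
[col 0] CGMNPR: children C:{G}, GMNPR:{C,G,T} ∩→ {G}; cost 0
[col 1] GN: children G:{A}, N:{G} ∪→ {A,G}; cost 1
[col 1] GNR: children GN:{A,G}, R:{G} ∩→ {G}; cost 0
[col 1] GMNR: children GNR:{G}, M:{A} ∪→ {A,G}; cost 1
[col 1] GMNPR: children GMNR:{A,G}, P:{G} ∩→ {G}; cost 0
[col 1] CGMNPR: children C:{A}, GMNPR:{G} ∪→ {A,G}; cost 1
[col 2] GN: children G:{T}, N:{A} ∪→ {A,T}; cost 1
[col 2] GNR: children GN:{A,T}, R:{G} ∪→ {A,G,T}; cost 1
[col 2] GMNR: children GNR:{A,G,T}, M:{G} ∩→ {G}; cost 0
[col 2] GMNPR: children GMNR:{G}, P:{A} ∪→ {A,G}; cost 1
[col 2] CGMNPR: children C:{T}, GMNPR:{A,G} ∪→ {A,G,T}; cost 1
[col 3] GN: children G:{A}, N:{T} ∪→ {A,T}; cost 1
[col 3] GNR: children GN:{A,T}, R:{T} ∩→ {T}; cost 0
[col 3] GMNR: children GNR:{T}, M:{C} ∪→ {C,T}; cost 1
[col 3] GMNPR: children GMNR:{C,T}, P:{A} ∪→ {A,C,T}; cost 1
[col 3] CGMNPR: children C:{T}, GMNPR:{A,C,T} ∩→ {T}; cost 0
[col 4] GN: children G:{T}, N:{T} ∩→ {T}; cost 0
[col 4] GNR: children GN:{T}, R:{A} ∪→ {A,T}; cost 1
[col 4] GMNR: children GNR:{A,T}, M:{T} ∩→ {T}; cost 0
[col 4] GMNPR: children GMNR:{T}, P:{A} ∪→ {A,T}; cost 1
[col 4] CGMNPR: children C:{G}, GMNPR:{A,T} ∪→ {A,G,T}; cost 1
per-site changes: [3, 3, 4, 3, 3]; total = 16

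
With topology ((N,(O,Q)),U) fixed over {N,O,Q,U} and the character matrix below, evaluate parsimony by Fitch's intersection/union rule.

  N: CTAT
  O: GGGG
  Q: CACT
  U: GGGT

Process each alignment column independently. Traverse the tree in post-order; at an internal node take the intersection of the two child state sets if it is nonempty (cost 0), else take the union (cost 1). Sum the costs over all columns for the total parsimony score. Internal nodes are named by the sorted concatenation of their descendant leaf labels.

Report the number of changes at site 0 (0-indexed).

2

OQ@0: {G} ∪ {C} = {C,G} (union, +1)
NOQ@0: {C} ∩ {C,G} = {C} (intersection, +0)
NOQU@0: {C} ∪ {G} = {C,G} (union, +1)
OQ@1: {G} ∪ {A} = {A,G} (union, +1)
NOQ@1: {T} ∪ {A,G} = {A,G,T} (union, +1)
NOQU@1: {A,G,T} ∩ {G} = {G} (intersection, +0)
OQ@2: {G} ∪ {C} = {C,G} (union, +1)
NOQ@2: {A} ∪ {C,G} = {A,C,G} (union, +1)
NOQU@2: {A,C,G} ∩ {G} = {G} (intersection, +0)
OQ@3: {G} ∪ {T} = {G,T} (union, +1)
NOQ@3: {T} ∩ {G,T} = {T} (intersection, +0)
NOQU@3: {T} ∩ {T} = {T} (intersection, +0)
per-site changes: [2, 2, 2, 1]; total = 7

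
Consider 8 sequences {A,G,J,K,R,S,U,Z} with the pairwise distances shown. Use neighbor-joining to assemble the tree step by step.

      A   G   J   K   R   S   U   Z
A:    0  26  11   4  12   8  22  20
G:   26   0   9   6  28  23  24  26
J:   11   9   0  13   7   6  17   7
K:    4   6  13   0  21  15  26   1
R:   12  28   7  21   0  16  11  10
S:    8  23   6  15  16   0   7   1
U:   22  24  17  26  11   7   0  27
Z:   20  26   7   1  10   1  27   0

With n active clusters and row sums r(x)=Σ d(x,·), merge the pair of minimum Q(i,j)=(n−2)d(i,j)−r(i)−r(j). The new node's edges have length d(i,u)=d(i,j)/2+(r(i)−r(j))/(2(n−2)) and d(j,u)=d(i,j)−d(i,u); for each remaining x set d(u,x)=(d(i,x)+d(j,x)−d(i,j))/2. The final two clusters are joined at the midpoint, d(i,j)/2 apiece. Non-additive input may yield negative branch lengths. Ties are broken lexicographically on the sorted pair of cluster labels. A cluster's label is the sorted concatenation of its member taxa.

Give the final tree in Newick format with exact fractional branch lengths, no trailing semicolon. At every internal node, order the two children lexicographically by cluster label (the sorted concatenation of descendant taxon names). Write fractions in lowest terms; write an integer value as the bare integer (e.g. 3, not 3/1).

iteration 1: select G,K (d=6, Q=-192); attach at lengths (23/3, -5/3); label the merged cluster GK
  updated: d(A,GK)=12, d(GK,J)=8, d(GK,R)=43/2, d(GK,S)=16, d(GK,U)=22, d(GK,Z)=21/2
iteration 2: select R,U (d=11, Q=-257/2); attach at lengths (53/20, 167/20); label the merged cluster RU
  updated: d(A,RU)=23/2, d(GK,RU)=65/4, d(J,RU)=13/2, d(RU,S)=6, d(RU,Z)=13
iteration 3: select S,Z (d=1, Q=-169/2); attach at lengths (-21/16, 37/16); label the merged cluster SZ
  updated: d(A,SZ)=27/2, d(GK,SZ)=51/4, d(J,SZ)=6, d(RU,SZ)=9
iteration 4: select A,GK (d=12, Q=-61); attach at lengths (35/6, 37/6); label the merged cluster AGK
  updated: d(AGK,J)=7/2, d(AGK,RU)=63/8, d(AGK,SZ)=57/8
iteration 5: select AGK,J (d=7/2, Q=-55/2); attach at lengths (19/8, 9/8); label the merged cluster AGJK
  updated: d(AGJK,RU)=87/16, d(AGJK,SZ)=77/16
iteration 6: select AGJK,RU (d=87/16, Q=-77/4); attach at lengths (5/8, 77/16); label the merged cluster AGJKRU
  updated: d(AGJKRU,SZ)=67/16
iteration 7: select AGJKRU,SZ (d=67/16); attach at lengths (67/32, 67/32); label the merged cluster AGJKRSUZ
final tree: ((((A:35/6,(G:23/3,K:-5/3):37/6):19/8,J:9/8):5/8,(R:53/20,U:167/20):77/16):67/32,(S:-21/16,Z:37/16):67/32)
total length: 345/8

((((A:35/6,(G:23/3,K:-5/3):37/6):19/8,J:9/8):5/8,(R:53/20,U:167/20):77/16):67/32,(S:-21/16,Z:37/16):67/32)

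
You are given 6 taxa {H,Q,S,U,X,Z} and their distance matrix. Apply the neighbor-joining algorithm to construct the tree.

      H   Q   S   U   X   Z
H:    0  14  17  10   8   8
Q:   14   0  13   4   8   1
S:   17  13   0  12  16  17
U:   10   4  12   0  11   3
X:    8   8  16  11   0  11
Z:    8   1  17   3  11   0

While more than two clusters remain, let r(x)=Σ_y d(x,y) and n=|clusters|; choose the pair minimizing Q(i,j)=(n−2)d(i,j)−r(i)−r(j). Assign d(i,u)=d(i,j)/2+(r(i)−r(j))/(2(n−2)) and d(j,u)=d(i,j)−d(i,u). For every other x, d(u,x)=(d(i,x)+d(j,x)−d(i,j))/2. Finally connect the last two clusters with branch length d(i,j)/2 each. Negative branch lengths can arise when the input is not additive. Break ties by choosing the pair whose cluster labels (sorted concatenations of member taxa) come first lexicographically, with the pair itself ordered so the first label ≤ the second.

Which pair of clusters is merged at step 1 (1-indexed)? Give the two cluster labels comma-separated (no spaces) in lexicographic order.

iteration 1: select H,X (d=8, Q=-79); attach at lengths (35/8, 29/8); label the merged cluster HX
  updated: d(HX,Q)=7, d(HX,S)=25/2, d(HX,U)=13/2, d(HX,Z)=11/2
iteration 2: select HX,S (d=25/2, Q=-97/2); attach at lengths (29/12, 121/12); label the merged cluster HSX
  updated: d(HSX,Q)=15/4, d(HSX,U)=3, d(HSX,Z)=5
iteration 3: select HSX,U (d=3, Q=-63/4); attach at lengths (31/16, 17/16); label the merged cluster HSUX
  updated: d(HSUX,Q)=19/8, d(HSUX,Z)=5/2
iteration 4: select HSUX,Q (d=19/8, Q=-47/8); attach at lengths (31/16, 7/16); label the merged cluster HQSUX
  updated: d(HQSUX,Z)=9/16
iteration 5: select HQSUX,Z (d=9/16); attach at lengths (9/32, 9/32); label the merged cluster HQSUXZ
final tree: (((((H:35/8,X:29/8):29/12,S:121/12):31/16,U:17/16):31/16,Q:7/16):9/32,Z:9/32)
total length: 423/16

H,X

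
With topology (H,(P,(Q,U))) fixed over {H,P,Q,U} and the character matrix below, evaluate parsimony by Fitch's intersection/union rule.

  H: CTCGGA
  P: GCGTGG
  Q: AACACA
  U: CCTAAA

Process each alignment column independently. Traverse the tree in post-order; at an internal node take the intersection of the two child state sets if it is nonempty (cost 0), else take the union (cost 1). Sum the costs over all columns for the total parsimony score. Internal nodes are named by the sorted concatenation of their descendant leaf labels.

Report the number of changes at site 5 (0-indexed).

1

site 0, node QU: Q={A} ∪ U={C} → {A,C} (+1)
site 0, node PQU: P={G} ∪ QU={A,C} → {A,C,G} (+1)
site 0, node HPQU: H={C} ∩ PQU={A,C,G} → {C} (+0)
site 1, node QU: Q={A} ∪ U={C} → {A,C} (+1)
site 1, node PQU: P={C} ∩ QU={A,C} → {C} (+0)
site 1, node HPQU: H={T} ∪ PQU={C} → {C,T} (+1)
site 2, node QU: Q={C} ∪ U={T} → {C,T} (+1)
site 2, node PQU: P={G} ∪ QU={C,T} → {C,G,T} (+1)
site 2, node HPQU: H={C} ∩ PQU={C,G,T} → {C} (+0)
site 3, node QU: Q={A} ∩ U={A} → {A} (+0)
site 3, node PQU: P={T} ∪ QU={A} → {A,T} (+1)
site 3, node HPQU: H={G} ∪ PQU={A,T} → {A,G,T} (+1)
site 4, node QU: Q={C} ∪ U={A} → {A,C} (+1)
site 4, node PQU: P={G} ∪ QU={A,C} → {A,C,G} (+1)
site 4, node HPQU: H={G} ∩ PQU={A,C,G} → {G} (+0)
site 5, node QU: Q={A} ∩ U={A} → {A} (+0)
site 5, node PQU: P={G} ∪ QU={A} → {A,G} (+1)
site 5, node HPQU: H={A} ∩ PQU={A,G} → {A} (+0)
per-site changes: [2, 2, 2, 2, 2, 1]; total = 11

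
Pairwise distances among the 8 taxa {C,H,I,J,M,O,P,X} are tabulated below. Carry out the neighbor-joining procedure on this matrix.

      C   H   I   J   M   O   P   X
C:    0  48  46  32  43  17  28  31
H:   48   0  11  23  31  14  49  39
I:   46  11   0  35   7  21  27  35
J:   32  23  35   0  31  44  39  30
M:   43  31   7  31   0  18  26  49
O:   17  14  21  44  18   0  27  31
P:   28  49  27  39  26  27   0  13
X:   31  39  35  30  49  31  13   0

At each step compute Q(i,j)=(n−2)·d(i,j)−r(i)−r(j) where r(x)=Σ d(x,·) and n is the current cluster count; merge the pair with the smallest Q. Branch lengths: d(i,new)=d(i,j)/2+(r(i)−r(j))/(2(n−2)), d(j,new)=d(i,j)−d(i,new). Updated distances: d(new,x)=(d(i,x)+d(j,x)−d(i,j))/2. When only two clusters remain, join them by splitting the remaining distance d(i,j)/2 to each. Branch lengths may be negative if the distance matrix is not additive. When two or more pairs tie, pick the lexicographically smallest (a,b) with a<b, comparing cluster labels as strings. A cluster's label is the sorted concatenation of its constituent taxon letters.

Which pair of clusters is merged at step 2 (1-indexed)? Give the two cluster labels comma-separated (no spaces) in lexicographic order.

I,M

1. join P+X (d=13, Q=-359) ⇒ PX; edges |P|=59/12, |X|=97/12
  updated: d(C,PX)=23, d(H,PX)=75/2, d(I,PX)=49/2, d(J,PX)=28, d(M,PX)=31, d(O,PX)=45/2
2. join I+M (d=7, Q=-541/2) ⇒ IM; edges |I|=37/20, |M|=103/20
  updated: d(C,IM)=41, d(H,IM)=35/2, d(IM,J)=59/2, d(IM,O)=16, d(IM,PX)=97/4
3. join C+O (d=17, Q=-413/2) ⇒ CO; edges |C|=231/16, |O|=41/16
  updated: d(CO,H)=45/2, d(CO,IM)=20, d(CO,J)=59/2, d(CO,PX)=57/4
4. join CO+PX (d=57/4, Q=-295/2) ⇒ COPX; edges |CO|=25/6, |PX|=121/12
  updated: d(COPX,H)=183/8, d(COPX,IM)=15, d(COPX,J)=173/8
5. join COPX+IM (d=15, Q=-183/2) ⇒ CIMOPX; edges |COPX|=55/8, |IM|=65/8
  updated: d(CIMOPX,H)=203/16, d(CIMOPX,J)=289/16
6. join CIMOPX+H (d=203/16, Q=-215/4) ⇒ CHIMOPX; edges |CIMOPX|=31/8, |H|=141/16
  updated: d(CHIMOPX,J)=227/16
7. join CHIMOPX+J (d=227/16) ⇒ CHIJMOPX; edges |CHIMOPX|=227/32, |J|=227/32
final tree: (((((C:231/16,O:41/16):25/6,(P:59/12,X:97/12):121/12):55/8,(I:37/20,M:103/20):65/8):31/8,H:141/16):227/32,J:227/32)
total length: 745/8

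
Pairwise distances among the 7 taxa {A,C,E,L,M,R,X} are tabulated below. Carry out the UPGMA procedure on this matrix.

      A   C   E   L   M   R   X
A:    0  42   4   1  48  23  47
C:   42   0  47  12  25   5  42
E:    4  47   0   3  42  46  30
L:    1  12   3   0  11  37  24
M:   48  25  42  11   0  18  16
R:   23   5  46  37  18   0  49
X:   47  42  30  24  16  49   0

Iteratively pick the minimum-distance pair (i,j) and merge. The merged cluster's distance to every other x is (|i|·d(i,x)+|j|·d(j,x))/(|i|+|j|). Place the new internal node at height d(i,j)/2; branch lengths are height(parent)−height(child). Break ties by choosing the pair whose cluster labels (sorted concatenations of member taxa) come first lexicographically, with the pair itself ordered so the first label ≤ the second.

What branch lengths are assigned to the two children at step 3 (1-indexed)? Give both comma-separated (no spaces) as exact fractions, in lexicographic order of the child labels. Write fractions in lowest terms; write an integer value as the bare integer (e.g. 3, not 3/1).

step 1: merge (A,L) at d=1; branch lengths A→1/2, L→1/2; new cluster AL
  updated: d(AL,C)=27, d(AL,E)=7/2, d(AL,M)=59/2, d(AL,R)=30, d(AL,X)=71/2
step 2: merge (AL,E) at d=7/2; branch lengths AL→5/4, E→7/4; new cluster AEL
  updated: d(AEL,C)=101/3, d(AEL,M)=101/3, d(AEL,R)=106/3, d(AEL,X)=101/3
step 3: merge (C,R) at d=5; branch lengths C→5/2, R→5/2; new cluster CR
  updated: d(AEL,CR)=69/2, d(CR,M)=43/2, d(CR,X)=91/2
step 4: merge (M,X) at d=16; branch lengths M→8, X→8; new cluster MX
  updated: d(AEL,MX)=101/3, d(CR,MX)=67/2
step 5: merge (CR,MX) at d=67/2; branch lengths CR→57/4, MX→35/4; new cluster CMRX
  updated: d(AEL,CMRX)=409/12
step 6: merge (AEL,CMRX) at d=409/12; branch lengths AEL→367/24, CMRX→7/24; new cluster ACELMRX
final tree: (((A:1/2,L:1/2):5/4,E:7/4):367/24,((C:5/2,R:5/2):57/4,(M:8,X:8):35/4):7/24)
total length: 763/12

5/2,5/2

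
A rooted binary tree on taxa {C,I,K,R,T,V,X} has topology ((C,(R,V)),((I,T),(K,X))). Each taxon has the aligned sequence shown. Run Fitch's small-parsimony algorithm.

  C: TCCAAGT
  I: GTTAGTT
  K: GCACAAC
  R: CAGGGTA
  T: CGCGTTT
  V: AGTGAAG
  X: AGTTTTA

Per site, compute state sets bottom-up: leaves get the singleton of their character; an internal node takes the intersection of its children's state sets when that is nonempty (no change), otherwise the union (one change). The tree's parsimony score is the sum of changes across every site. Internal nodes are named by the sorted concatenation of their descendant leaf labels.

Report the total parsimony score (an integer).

28

site 0, node RV: R={C} ∪ V={A} → {A,C} (+1)
site 0, node CRV: C={T} ∪ RV={A,C} → {A,C,T} (+1)
site 0, node IT: I={G} ∪ T={C} → {C,G} (+1)
site 0, node KX: K={G} ∪ X={A} → {A,G} (+1)
site 0, node IKTX: IT={C,G} ∩ KX={A,G} → {G} (+0)
site 0, node CIKRTVX: CRV={A,C,T} ∪ IKTX={G} → {A,C,G,T} (+1)
site 1, node RV: R={A} ∪ V={G} → {A,G} (+1)
site 1, node CRV: C={C} ∪ RV={A,G} → {A,C,G} (+1)
site 1, node IT: I={T} ∪ T={G} → {G,T} (+1)
site 1, node KX: K={C} ∪ X={G} → {C,G} (+1)
site 1, node IKTX: IT={G,T} ∩ KX={C,G} → {G} (+0)
site 1, node CIKRTVX: CRV={A,C,G} ∩ IKTX={G} → {G} (+0)
site 2, node RV: R={G} ∪ V={T} → {G,T} (+1)
site 2, node CRV: C={C} ∪ RV={G,T} → {C,G,T} (+1)
site 2, node IT: I={T} ∪ T={C} → {C,T} (+1)
site 2, node KX: K={A} ∪ X={T} → {A,T} (+1)
site 2, node IKTX: IT={C,T} ∩ KX={A,T} → {T} (+0)
site 2, node CIKRTVX: CRV={C,G,T} ∩ IKTX={T} → {T} (+0)
site 3, node RV: R={G} ∩ V={G} → {G} (+0)
site 3, node CRV: C={A} ∪ RV={G} → {A,G} (+1)
site 3, node IT: I={A} ∪ T={G} → {A,G} (+1)
site 3, node KX: K={C} ∪ X={T} → {C,T} (+1)
site 3, node IKTX: IT={A,G} ∪ KX={C,T} → {A,C,G,T} (+1)
site 3, node CIKRTVX: CRV={A,G} ∩ IKTX={A,C,G,T} → {A,G} (+0)
site 4, node RV: R={G} ∪ V={A} → {A,G} (+1)
site 4, node CRV: C={A} ∩ RV={A,G} → {A} (+0)
site 4, node IT: I={G} ∪ T={T} → {G,T} (+1)
site 4, node KX: K={A} ∪ X={T} → {A,T} (+1)
site 4, node IKTX: IT={G,T} ∩ KX={A,T} → {T} (+0)
site 4, node CIKRTVX: CRV={A} ∪ IKTX={T} → {A,T} (+1)
site 5, node RV: R={T} ∪ V={A} → {A,T} (+1)
site 5, node CRV: C={G} ∪ RV={A,T} → {A,G,T} (+1)
site 5, node IT: I={T} ∩ T={T} → {T} (+0)
site 5, node KX: K={A} ∪ X={T} → {A,T} (+1)
site 5, node IKTX: IT={T} ∩ KX={A,T} → {T} (+0)
site 5, node CIKRTVX: CRV={A,G,T} ∩ IKTX={T} → {T} (+0)
site 6, node RV: R={A} ∪ V={G} → {A,G} (+1)
site 6, node CRV: C={T} ∪ RV={A,G} → {A,G,T} (+1)
site 6, node IT: I={T} ∩ T={T} → {T} (+0)
site 6, node KX: K={C} ∪ X={A} → {A,C} (+1)
site 6, node IKTX: IT={T} ∪ KX={A,C} → {A,C,T} (+1)
site 6, node CIKRTVX: CRV={A,G,T} ∩ IKTX={A,C,T} → {A,T} (+0)
per-site changes: [5, 4, 4, 4, 4, 3, 4]; total = 28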